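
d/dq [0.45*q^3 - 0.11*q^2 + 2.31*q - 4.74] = 1.35*q^2 - 0.22*q + 2.31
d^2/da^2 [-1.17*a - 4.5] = 0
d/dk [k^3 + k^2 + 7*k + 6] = 3*k^2 + 2*k + 7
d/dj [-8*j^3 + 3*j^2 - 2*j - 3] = -24*j^2 + 6*j - 2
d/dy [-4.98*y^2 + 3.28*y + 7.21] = 3.28 - 9.96*y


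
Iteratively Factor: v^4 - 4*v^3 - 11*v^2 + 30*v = (v + 3)*(v^3 - 7*v^2 + 10*v) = (v - 2)*(v + 3)*(v^2 - 5*v) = (v - 5)*(v - 2)*(v + 3)*(v)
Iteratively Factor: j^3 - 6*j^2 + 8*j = (j - 4)*(j^2 - 2*j) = (j - 4)*(j - 2)*(j)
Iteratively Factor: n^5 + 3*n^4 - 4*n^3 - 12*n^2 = (n)*(n^4 + 3*n^3 - 4*n^2 - 12*n) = n^2*(n^3 + 3*n^2 - 4*n - 12) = n^2*(n + 3)*(n^2 - 4) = n^2*(n + 2)*(n + 3)*(n - 2)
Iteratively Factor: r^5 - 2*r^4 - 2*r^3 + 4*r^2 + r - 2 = (r - 1)*(r^4 - r^3 - 3*r^2 + r + 2) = (r - 1)*(r + 1)*(r^3 - 2*r^2 - r + 2) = (r - 2)*(r - 1)*(r + 1)*(r^2 - 1) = (r - 2)*(r - 1)*(r + 1)^2*(r - 1)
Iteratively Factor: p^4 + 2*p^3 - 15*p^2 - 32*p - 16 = (p + 4)*(p^3 - 2*p^2 - 7*p - 4) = (p + 1)*(p + 4)*(p^2 - 3*p - 4) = (p + 1)^2*(p + 4)*(p - 4)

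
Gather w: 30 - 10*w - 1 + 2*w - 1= 28 - 8*w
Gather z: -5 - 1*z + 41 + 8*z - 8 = 7*z + 28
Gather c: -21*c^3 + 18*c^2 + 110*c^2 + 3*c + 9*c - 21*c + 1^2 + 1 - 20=-21*c^3 + 128*c^2 - 9*c - 18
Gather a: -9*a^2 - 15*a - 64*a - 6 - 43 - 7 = -9*a^2 - 79*a - 56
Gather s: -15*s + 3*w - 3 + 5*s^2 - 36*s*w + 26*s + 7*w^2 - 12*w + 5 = 5*s^2 + s*(11 - 36*w) + 7*w^2 - 9*w + 2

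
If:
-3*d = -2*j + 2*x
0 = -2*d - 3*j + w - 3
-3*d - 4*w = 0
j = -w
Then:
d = -3/5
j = -9/20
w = 9/20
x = 9/20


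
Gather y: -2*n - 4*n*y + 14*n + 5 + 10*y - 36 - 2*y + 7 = 12*n + y*(8 - 4*n) - 24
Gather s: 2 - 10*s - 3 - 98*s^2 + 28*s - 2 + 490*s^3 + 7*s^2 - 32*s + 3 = 490*s^3 - 91*s^2 - 14*s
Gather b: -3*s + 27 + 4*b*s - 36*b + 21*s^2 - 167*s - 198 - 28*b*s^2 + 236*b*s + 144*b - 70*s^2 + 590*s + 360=b*(-28*s^2 + 240*s + 108) - 49*s^2 + 420*s + 189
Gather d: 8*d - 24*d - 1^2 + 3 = 2 - 16*d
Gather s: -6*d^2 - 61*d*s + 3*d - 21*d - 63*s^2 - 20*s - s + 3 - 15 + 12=-6*d^2 - 18*d - 63*s^2 + s*(-61*d - 21)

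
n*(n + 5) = n^2 + 5*n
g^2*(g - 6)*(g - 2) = g^4 - 8*g^3 + 12*g^2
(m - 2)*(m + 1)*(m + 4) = m^3 + 3*m^2 - 6*m - 8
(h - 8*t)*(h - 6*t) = h^2 - 14*h*t + 48*t^2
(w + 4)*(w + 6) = w^2 + 10*w + 24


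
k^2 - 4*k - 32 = (k - 8)*(k + 4)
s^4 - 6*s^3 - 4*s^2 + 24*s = s*(s - 6)*(s - 2)*(s + 2)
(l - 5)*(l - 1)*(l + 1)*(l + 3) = l^4 - 2*l^3 - 16*l^2 + 2*l + 15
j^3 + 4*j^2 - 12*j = j*(j - 2)*(j + 6)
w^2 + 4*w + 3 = (w + 1)*(w + 3)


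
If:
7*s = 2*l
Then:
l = 7*s/2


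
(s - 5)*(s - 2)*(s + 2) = s^3 - 5*s^2 - 4*s + 20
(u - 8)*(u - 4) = u^2 - 12*u + 32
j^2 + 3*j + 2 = (j + 1)*(j + 2)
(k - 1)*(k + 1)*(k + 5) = k^3 + 5*k^2 - k - 5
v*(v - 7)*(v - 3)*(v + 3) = v^4 - 7*v^3 - 9*v^2 + 63*v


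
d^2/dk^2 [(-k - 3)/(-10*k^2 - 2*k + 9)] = 4*(2*(k + 3)*(10*k + 1)^2 - (15*k + 16)*(10*k^2 + 2*k - 9))/(10*k^2 + 2*k - 9)^3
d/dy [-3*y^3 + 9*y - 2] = 9 - 9*y^2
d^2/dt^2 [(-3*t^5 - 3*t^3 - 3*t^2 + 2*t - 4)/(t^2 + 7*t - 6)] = 2*(-9*t^7 - 168*t^6 - 720*t^5 + 1890*t^4 - 1222*t^3 + 312*t^2 - 372*t - 244)/(t^6 + 21*t^5 + 129*t^4 + 91*t^3 - 774*t^2 + 756*t - 216)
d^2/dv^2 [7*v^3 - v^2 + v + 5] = 42*v - 2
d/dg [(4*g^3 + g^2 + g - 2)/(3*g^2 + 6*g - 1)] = (12*g^4 + 48*g^3 - 9*g^2 + 10*g + 11)/(9*g^4 + 36*g^3 + 30*g^2 - 12*g + 1)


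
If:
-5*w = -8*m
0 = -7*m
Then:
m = 0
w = 0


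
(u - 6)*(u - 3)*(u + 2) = u^3 - 7*u^2 + 36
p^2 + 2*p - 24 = (p - 4)*(p + 6)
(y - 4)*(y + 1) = y^2 - 3*y - 4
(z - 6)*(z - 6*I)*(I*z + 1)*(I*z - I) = -z^4 + 7*z^3 + 7*I*z^3 - 49*I*z^2 - 42*z + 42*I*z + 36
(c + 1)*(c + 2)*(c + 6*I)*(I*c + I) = I*c^4 - 6*c^3 + 4*I*c^3 - 24*c^2 + 5*I*c^2 - 30*c + 2*I*c - 12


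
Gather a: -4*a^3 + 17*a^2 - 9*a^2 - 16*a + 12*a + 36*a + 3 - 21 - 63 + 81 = -4*a^3 + 8*a^2 + 32*a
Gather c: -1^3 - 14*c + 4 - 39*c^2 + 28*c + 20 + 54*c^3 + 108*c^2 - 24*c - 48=54*c^3 + 69*c^2 - 10*c - 25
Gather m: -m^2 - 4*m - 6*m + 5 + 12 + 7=-m^2 - 10*m + 24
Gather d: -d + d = 0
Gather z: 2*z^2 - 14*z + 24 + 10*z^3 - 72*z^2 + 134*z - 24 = 10*z^3 - 70*z^2 + 120*z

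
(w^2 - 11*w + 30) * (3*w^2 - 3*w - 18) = 3*w^4 - 36*w^3 + 105*w^2 + 108*w - 540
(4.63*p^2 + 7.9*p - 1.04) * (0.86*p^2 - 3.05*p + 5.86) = 3.9818*p^4 - 7.3275*p^3 + 2.1424*p^2 + 49.466*p - 6.0944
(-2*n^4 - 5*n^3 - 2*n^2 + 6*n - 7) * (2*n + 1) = -4*n^5 - 12*n^4 - 9*n^3 + 10*n^2 - 8*n - 7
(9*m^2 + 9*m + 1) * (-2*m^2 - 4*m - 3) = -18*m^4 - 54*m^3 - 65*m^2 - 31*m - 3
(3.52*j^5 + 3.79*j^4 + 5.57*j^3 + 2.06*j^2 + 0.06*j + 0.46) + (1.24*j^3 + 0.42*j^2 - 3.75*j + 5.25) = 3.52*j^5 + 3.79*j^4 + 6.81*j^3 + 2.48*j^2 - 3.69*j + 5.71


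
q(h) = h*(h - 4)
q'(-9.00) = -22.00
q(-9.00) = 117.00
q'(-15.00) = -34.00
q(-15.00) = 285.00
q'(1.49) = -1.02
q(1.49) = -3.74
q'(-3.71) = -11.42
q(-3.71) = 28.60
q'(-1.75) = -7.50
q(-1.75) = 10.06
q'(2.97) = 1.94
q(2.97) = -3.06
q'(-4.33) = -12.66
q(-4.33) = 36.07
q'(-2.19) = -8.38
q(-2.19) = 13.56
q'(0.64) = -2.72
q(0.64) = -2.15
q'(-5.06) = -14.12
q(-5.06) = 45.84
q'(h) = 2*h - 4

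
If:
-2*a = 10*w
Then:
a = -5*w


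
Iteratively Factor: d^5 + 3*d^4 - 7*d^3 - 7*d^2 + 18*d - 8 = (d - 1)*(d^4 + 4*d^3 - 3*d^2 - 10*d + 8) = (d - 1)*(d + 2)*(d^3 + 2*d^2 - 7*d + 4) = (d - 1)^2*(d + 2)*(d^2 + 3*d - 4) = (d - 1)^2*(d + 2)*(d + 4)*(d - 1)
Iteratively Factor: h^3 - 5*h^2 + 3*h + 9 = (h - 3)*(h^2 - 2*h - 3) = (h - 3)*(h + 1)*(h - 3)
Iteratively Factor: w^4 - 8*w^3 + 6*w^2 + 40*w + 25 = (w + 1)*(w^3 - 9*w^2 + 15*w + 25) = (w - 5)*(w + 1)*(w^2 - 4*w - 5) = (w - 5)*(w + 1)^2*(w - 5)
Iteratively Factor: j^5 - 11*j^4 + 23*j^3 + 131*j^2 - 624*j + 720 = (j - 3)*(j^4 - 8*j^3 - j^2 + 128*j - 240) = (j - 3)*(j + 4)*(j^3 - 12*j^2 + 47*j - 60) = (j - 4)*(j - 3)*(j + 4)*(j^2 - 8*j + 15) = (j - 5)*(j - 4)*(j - 3)*(j + 4)*(j - 3)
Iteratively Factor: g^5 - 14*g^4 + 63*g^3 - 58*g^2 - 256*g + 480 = (g - 3)*(g^4 - 11*g^3 + 30*g^2 + 32*g - 160) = (g - 4)*(g - 3)*(g^3 - 7*g^2 + 2*g + 40) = (g - 4)^2*(g - 3)*(g^2 - 3*g - 10) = (g - 5)*(g - 4)^2*(g - 3)*(g + 2)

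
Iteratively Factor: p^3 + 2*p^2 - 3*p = (p)*(p^2 + 2*p - 3) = p*(p - 1)*(p + 3)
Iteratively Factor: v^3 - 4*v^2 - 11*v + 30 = (v + 3)*(v^2 - 7*v + 10) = (v - 2)*(v + 3)*(v - 5)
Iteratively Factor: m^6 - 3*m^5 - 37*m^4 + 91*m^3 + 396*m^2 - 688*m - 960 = (m + 1)*(m^5 - 4*m^4 - 33*m^3 + 124*m^2 + 272*m - 960) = (m - 4)*(m + 1)*(m^4 - 33*m^2 - 8*m + 240) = (m - 5)*(m - 4)*(m + 1)*(m^3 + 5*m^2 - 8*m - 48) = (m - 5)*(m - 4)*(m - 3)*(m + 1)*(m^2 + 8*m + 16) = (m - 5)*(m - 4)*(m - 3)*(m + 1)*(m + 4)*(m + 4)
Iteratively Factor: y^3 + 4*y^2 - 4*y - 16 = (y + 2)*(y^2 + 2*y - 8) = (y - 2)*(y + 2)*(y + 4)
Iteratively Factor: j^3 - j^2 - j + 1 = (j + 1)*(j^2 - 2*j + 1) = (j - 1)*(j + 1)*(j - 1)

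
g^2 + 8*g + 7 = (g + 1)*(g + 7)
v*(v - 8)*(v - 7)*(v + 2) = v^4 - 13*v^3 + 26*v^2 + 112*v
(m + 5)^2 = m^2 + 10*m + 25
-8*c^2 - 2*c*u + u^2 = (-4*c + u)*(2*c + u)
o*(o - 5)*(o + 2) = o^3 - 3*o^2 - 10*o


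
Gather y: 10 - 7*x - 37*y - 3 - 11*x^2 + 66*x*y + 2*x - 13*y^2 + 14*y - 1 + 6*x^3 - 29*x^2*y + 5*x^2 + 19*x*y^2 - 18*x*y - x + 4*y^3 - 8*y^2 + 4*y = 6*x^3 - 6*x^2 - 6*x + 4*y^3 + y^2*(19*x - 21) + y*(-29*x^2 + 48*x - 19) + 6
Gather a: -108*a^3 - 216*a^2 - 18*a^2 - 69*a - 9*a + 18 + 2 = -108*a^3 - 234*a^2 - 78*a + 20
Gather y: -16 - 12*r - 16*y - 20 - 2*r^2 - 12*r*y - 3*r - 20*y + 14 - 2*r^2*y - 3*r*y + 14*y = -2*r^2 - 15*r + y*(-2*r^2 - 15*r - 22) - 22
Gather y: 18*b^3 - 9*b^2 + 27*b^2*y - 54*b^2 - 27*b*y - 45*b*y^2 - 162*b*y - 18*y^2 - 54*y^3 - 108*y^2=18*b^3 - 63*b^2 - 54*y^3 + y^2*(-45*b - 126) + y*(27*b^2 - 189*b)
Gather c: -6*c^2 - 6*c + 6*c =-6*c^2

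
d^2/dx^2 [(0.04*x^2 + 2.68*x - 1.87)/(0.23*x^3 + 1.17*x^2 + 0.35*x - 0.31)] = (0.004232*x^6 + 0.850632*x^5 + 3.120732*x^4 - 1.13848*x^3 - 13.882212*x^2 + 0.437640000000001*x - 1.2254)/(0.012167*x^9 + 0.185679*x^8 + 1.000086*x^7 + 2.117526*x^6 + 1.021344*x^5 - 0.992832*x^4 - 0.652486*x^3 + 0.223386*x^2 + 0.100905*x - 0.029791)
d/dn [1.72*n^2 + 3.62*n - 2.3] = 3.44*n + 3.62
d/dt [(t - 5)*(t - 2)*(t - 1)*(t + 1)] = 4*t^3 - 21*t^2 + 18*t + 7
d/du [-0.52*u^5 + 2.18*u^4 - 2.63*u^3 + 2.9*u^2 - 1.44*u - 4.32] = -2.6*u^4 + 8.72*u^3 - 7.89*u^2 + 5.8*u - 1.44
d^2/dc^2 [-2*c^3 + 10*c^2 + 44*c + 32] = 20 - 12*c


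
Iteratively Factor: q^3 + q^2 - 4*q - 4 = (q + 2)*(q^2 - q - 2) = (q + 1)*(q + 2)*(q - 2)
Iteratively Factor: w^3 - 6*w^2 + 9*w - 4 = (w - 1)*(w^2 - 5*w + 4) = (w - 1)^2*(w - 4)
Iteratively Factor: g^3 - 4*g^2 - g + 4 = (g - 4)*(g^2 - 1) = (g - 4)*(g - 1)*(g + 1)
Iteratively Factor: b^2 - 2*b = (b)*(b - 2)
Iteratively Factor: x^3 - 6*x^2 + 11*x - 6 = (x - 3)*(x^2 - 3*x + 2) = (x - 3)*(x - 2)*(x - 1)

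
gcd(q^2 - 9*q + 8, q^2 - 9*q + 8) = q^2 - 9*q + 8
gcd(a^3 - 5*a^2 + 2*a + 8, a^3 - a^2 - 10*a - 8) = a^2 - 3*a - 4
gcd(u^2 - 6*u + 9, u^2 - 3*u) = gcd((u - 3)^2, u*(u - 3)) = u - 3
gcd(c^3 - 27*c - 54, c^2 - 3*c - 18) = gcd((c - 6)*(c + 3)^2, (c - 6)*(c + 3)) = c^2 - 3*c - 18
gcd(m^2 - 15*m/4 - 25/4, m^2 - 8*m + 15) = m - 5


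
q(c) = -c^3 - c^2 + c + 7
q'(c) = -3*c^2 - 2*c + 1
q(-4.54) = 75.43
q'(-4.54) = -51.75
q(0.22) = 7.16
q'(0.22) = 0.41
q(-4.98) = 100.73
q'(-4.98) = -63.44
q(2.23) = -6.83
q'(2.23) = -18.38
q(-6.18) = 198.66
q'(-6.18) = -101.22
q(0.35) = 7.18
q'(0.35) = -0.07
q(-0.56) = 6.30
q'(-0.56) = 1.18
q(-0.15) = 6.83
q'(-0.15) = 1.23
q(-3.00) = 22.00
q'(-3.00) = -20.00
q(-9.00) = 646.00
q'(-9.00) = -224.00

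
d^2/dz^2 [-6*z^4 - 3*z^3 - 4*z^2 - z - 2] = -72*z^2 - 18*z - 8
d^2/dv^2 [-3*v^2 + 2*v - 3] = -6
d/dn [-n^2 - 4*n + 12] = -2*n - 4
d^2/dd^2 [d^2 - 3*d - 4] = 2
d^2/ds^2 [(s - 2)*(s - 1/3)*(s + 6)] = 6*s + 22/3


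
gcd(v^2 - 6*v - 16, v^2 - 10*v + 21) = 1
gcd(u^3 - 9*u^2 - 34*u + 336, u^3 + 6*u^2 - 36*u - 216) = u + 6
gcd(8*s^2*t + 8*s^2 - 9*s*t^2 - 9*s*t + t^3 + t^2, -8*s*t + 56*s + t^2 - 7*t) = 8*s - t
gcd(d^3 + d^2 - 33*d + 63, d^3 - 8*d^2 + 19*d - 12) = d - 3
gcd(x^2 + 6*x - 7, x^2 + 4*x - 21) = x + 7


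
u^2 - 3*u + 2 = (u - 2)*(u - 1)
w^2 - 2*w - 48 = (w - 8)*(w + 6)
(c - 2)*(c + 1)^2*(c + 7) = c^4 + 7*c^3 - 3*c^2 - 23*c - 14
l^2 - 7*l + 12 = (l - 4)*(l - 3)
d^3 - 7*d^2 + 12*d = d*(d - 4)*(d - 3)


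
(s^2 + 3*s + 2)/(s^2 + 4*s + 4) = (s + 1)/(s + 2)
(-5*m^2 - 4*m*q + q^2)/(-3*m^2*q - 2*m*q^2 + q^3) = (-5*m + q)/(q*(-3*m + q))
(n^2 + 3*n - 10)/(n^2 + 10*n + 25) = (n - 2)/(n + 5)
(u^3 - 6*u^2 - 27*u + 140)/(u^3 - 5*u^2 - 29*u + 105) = (u - 4)/(u - 3)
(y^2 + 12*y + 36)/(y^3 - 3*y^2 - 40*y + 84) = (y + 6)/(y^2 - 9*y + 14)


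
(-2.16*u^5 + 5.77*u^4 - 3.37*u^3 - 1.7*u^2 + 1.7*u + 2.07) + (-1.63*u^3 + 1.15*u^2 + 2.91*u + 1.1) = -2.16*u^5 + 5.77*u^4 - 5.0*u^3 - 0.55*u^2 + 4.61*u + 3.17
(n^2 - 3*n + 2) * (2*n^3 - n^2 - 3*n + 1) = 2*n^5 - 7*n^4 + 4*n^3 + 8*n^2 - 9*n + 2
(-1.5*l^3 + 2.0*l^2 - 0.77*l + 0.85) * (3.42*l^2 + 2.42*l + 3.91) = -5.13*l^5 + 3.21*l^4 - 3.6584*l^3 + 8.8636*l^2 - 0.9537*l + 3.3235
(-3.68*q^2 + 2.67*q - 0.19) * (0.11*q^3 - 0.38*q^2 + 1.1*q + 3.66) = -0.4048*q^5 + 1.6921*q^4 - 5.0835*q^3 - 10.4596*q^2 + 9.5632*q - 0.6954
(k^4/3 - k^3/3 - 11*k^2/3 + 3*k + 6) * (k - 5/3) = k^5/3 - 8*k^4/9 - 28*k^3/9 + 82*k^2/9 + k - 10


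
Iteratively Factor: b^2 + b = (b + 1)*(b)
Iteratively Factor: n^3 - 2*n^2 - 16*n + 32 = (n - 4)*(n^2 + 2*n - 8) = (n - 4)*(n - 2)*(n + 4)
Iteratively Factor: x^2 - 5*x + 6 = (x - 2)*(x - 3)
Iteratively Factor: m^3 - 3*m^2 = (m)*(m^2 - 3*m) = m^2*(m - 3)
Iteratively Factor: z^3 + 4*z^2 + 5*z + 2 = (z + 1)*(z^2 + 3*z + 2) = (z + 1)^2*(z + 2)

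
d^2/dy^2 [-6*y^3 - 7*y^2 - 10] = -36*y - 14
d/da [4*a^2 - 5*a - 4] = 8*a - 5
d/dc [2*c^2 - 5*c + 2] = 4*c - 5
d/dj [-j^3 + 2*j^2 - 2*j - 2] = -3*j^2 + 4*j - 2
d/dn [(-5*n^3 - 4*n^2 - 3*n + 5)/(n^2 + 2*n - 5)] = 5*(-n^4 - 4*n^3 + 14*n^2 + 6*n + 1)/(n^4 + 4*n^3 - 6*n^2 - 20*n + 25)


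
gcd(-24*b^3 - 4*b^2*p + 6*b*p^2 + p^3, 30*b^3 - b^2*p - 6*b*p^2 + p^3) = 2*b + p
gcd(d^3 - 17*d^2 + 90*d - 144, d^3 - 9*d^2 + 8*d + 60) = d - 6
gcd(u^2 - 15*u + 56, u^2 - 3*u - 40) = u - 8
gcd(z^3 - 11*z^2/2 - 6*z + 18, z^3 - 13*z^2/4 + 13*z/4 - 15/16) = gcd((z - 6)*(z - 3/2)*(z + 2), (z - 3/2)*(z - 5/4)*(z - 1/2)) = z - 3/2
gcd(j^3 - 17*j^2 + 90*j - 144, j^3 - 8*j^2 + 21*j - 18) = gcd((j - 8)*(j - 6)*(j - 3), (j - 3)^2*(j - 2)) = j - 3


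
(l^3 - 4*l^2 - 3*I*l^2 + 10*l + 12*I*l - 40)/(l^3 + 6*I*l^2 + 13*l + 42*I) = (l^2 - l*(4 + 5*I) + 20*I)/(l^2 + 4*I*l + 21)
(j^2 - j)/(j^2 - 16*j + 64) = j*(j - 1)/(j^2 - 16*j + 64)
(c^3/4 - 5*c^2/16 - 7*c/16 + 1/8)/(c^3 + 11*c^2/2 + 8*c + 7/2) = (4*c^2 - 9*c + 2)/(8*(2*c^2 + 9*c + 7))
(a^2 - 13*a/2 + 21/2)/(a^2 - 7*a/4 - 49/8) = 4*(a - 3)/(4*a + 7)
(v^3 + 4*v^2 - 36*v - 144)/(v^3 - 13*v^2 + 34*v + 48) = (v^2 + 10*v + 24)/(v^2 - 7*v - 8)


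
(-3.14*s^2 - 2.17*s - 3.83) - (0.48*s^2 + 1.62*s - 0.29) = -3.62*s^2 - 3.79*s - 3.54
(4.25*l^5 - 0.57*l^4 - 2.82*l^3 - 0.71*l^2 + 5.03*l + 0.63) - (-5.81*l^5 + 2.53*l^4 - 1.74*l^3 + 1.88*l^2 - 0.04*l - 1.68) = 10.06*l^5 - 3.1*l^4 - 1.08*l^3 - 2.59*l^2 + 5.07*l + 2.31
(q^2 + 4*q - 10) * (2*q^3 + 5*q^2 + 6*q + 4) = 2*q^5 + 13*q^4 + 6*q^3 - 22*q^2 - 44*q - 40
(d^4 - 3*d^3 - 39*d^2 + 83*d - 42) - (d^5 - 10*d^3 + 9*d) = -d^5 + d^4 + 7*d^3 - 39*d^2 + 74*d - 42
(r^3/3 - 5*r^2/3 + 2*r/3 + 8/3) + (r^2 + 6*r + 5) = r^3/3 - 2*r^2/3 + 20*r/3 + 23/3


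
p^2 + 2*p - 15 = (p - 3)*(p + 5)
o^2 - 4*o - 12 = (o - 6)*(o + 2)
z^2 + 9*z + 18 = (z + 3)*(z + 6)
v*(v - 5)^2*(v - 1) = v^4 - 11*v^3 + 35*v^2 - 25*v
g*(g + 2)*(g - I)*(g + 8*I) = g^4 + 2*g^3 + 7*I*g^3 + 8*g^2 + 14*I*g^2 + 16*g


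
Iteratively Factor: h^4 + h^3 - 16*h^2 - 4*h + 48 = (h - 3)*(h^3 + 4*h^2 - 4*h - 16) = (h - 3)*(h + 2)*(h^2 + 2*h - 8) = (h - 3)*(h - 2)*(h + 2)*(h + 4)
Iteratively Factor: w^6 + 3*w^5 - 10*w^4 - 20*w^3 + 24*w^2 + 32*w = (w)*(w^5 + 3*w^4 - 10*w^3 - 20*w^2 + 24*w + 32) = w*(w - 2)*(w^4 + 5*w^3 - 20*w - 16) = w*(w - 2)*(w + 2)*(w^3 + 3*w^2 - 6*w - 8) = w*(w - 2)*(w + 2)*(w + 4)*(w^2 - w - 2) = w*(w - 2)*(w + 1)*(w + 2)*(w + 4)*(w - 2)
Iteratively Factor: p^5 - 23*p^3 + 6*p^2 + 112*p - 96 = (p - 4)*(p^4 + 4*p^3 - 7*p^2 - 22*p + 24) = (p - 4)*(p - 1)*(p^3 + 5*p^2 - 2*p - 24) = (p - 4)*(p - 2)*(p - 1)*(p^2 + 7*p + 12) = (p - 4)*(p - 2)*(p - 1)*(p + 4)*(p + 3)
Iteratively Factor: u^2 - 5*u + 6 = (u - 2)*(u - 3)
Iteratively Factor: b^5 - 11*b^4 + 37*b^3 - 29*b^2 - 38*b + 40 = (b - 1)*(b^4 - 10*b^3 + 27*b^2 - 2*b - 40) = (b - 1)*(b + 1)*(b^3 - 11*b^2 + 38*b - 40) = (b - 4)*(b - 1)*(b + 1)*(b^2 - 7*b + 10) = (b - 5)*(b - 4)*(b - 1)*(b + 1)*(b - 2)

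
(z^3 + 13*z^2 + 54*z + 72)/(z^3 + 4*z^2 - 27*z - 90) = (z + 4)/(z - 5)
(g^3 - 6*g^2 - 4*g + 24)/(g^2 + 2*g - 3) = (g^3 - 6*g^2 - 4*g + 24)/(g^2 + 2*g - 3)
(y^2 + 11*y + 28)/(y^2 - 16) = (y + 7)/(y - 4)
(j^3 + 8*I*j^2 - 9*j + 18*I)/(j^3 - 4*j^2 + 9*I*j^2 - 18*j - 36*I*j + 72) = (j - I)/(j - 4)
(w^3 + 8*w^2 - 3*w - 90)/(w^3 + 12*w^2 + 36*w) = (w^2 + 2*w - 15)/(w*(w + 6))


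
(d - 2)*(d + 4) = d^2 + 2*d - 8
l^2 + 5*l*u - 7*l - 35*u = (l - 7)*(l + 5*u)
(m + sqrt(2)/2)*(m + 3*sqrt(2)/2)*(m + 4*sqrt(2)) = m^3 + 6*sqrt(2)*m^2 + 35*m/2 + 6*sqrt(2)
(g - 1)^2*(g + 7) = g^3 + 5*g^2 - 13*g + 7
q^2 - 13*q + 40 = (q - 8)*(q - 5)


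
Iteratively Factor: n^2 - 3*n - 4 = (n - 4)*(n + 1)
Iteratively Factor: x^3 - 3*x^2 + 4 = (x - 2)*(x^2 - x - 2) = (x - 2)*(x + 1)*(x - 2)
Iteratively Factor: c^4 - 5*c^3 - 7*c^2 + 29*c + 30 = (c - 5)*(c^3 - 7*c - 6) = (c - 5)*(c + 2)*(c^2 - 2*c - 3) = (c - 5)*(c - 3)*(c + 2)*(c + 1)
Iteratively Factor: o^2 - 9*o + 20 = (o - 4)*(o - 5)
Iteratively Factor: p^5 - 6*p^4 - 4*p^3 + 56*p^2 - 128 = (p + 2)*(p^4 - 8*p^3 + 12*p^2 + 32*p - 64) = (p + 2)^2*(p^3 - 10*p^2 + 32*p - 32) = (p - 4)*(p + 2)^2*(p^2 - 6*p + 8) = (p - 4)^2*(p + 2)^2*(p - 2)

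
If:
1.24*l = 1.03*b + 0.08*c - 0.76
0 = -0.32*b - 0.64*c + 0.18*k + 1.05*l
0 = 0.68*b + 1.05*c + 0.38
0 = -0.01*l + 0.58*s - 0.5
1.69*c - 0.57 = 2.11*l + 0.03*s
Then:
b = 0.05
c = -0.39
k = 2.17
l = -0.60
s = 0.85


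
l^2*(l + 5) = l^3 + 5*l^2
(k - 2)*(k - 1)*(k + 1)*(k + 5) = k^4 + 3*k^3 - 11*k^2 - 3*k + 10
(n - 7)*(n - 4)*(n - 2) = n^3 - 13*n^2 + 50*n - 56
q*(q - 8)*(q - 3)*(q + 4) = q^4 - 7*q^3 - 20*q^2 + 96*q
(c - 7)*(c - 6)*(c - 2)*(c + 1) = c^4 - 14*c^3 + 53*c^2 - 16*c - 84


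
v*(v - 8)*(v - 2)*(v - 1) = v^4 - 11*v^3 + 26*v^2 - 16*v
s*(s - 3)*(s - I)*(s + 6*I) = s^4 - 3*s^3 + 5*I*s^3 + 6*s^2 - 15*I*s^2 - 18*s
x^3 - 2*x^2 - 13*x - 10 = (x - 5)*(x + 1)*(x + 2)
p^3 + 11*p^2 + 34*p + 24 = (p + 1)*(p + 4)*(p + 6)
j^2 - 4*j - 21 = (j - 7)*(j + 3)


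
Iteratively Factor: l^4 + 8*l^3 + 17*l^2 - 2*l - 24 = (l + 3)*(l^3 + 5*l^2 + 2*l - 8) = (l + 3)*(l + 4)*(l^2 + l - 2) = (l - 1)*(l + 3)*(l + 4)*(l + 2)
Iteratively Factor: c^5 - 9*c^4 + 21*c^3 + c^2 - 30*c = (c - 5)*(c^4 - 4*c^3 + c^2 + 6*c) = (c - 5)*(c - 2)*(c^3 - 2*c^2 - 3*c) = (c - 5)*(c - 2)*(c + 1)*(c^2 - 3*c) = (c - 5)*(c - 3)*(c - 2)*(c + 1)*(c)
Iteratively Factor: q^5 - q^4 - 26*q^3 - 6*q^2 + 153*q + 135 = (q - 5)*(q^4 + 4*q^3 - 6*q^2 - 36*q - 27) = (q - 5)*(q - 3)*(q^3 + 7*q^2 + 15*q + 9) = (q - 5)*(q - 3)*(q + 3)*(q^2 + 4*q + 3) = (q - 5)*(q - 3)*(q + 1)*(q + 3)*(q + 3)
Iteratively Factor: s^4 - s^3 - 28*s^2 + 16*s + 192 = (s - 4)*(s^3 + 3*s^2 - 16*s - 48) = (s - 4)*(s + 4)*(s^2 - s - 12) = (s - 4)^2*(s + 4)*(s + 3)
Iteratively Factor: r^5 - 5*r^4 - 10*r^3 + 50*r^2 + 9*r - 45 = (r - 5)*(r^4 - 10*r^2 + 9) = (r - 5)*(r - 1)*(r^3 + r^2 - 9*r - 9) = (r - 5)*(r - 1)*(r + 3)*(r^2 - 2*r - 3) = (r - 5)*(r - 1)*(r + 1)*(r + 3)*(r - 3)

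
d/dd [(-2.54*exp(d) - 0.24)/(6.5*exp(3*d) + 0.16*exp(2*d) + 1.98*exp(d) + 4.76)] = (33.02*exp(3*d) + 5.0864*exp(2*d) + 0.0768000000000004*exp(d) - 11.6152)*exp(d)/(42.25*exp(6*d) + 2.08*exp(5*d) + 25.7656*exp(4*d) + 62.5136*exp(3*d) + 5.4436*exp(2*d) + 18.8496*exp(d) + 22.6576)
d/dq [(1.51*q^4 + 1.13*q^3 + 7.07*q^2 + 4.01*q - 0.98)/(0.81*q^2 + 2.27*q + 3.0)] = (2.4462*q^5 + 11.1984*q^4 + 23.2502*q^3 + 22.9708*q^2 + 44.0076*q + 14.2546)/(0.6561*q^4 + 3.6774*q^3 + 10.0129*q^2 + 13.62*q + 9.0)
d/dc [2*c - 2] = 2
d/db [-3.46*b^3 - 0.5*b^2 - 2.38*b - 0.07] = -10.38*b^2 - 1.0*b - 2.38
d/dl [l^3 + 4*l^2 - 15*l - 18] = 3*l^2 + 8*l - 15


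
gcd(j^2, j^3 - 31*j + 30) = 1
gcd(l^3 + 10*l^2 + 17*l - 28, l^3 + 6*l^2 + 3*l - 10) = l - 1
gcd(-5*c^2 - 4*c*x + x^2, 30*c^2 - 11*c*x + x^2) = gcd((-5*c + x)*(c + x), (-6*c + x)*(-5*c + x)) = -5*c + x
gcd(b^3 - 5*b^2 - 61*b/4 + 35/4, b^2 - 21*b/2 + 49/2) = b - 7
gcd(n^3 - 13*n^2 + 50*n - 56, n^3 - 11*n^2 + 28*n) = n^2 - 11*n + 28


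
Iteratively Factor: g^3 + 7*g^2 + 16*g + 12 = (g + 2)*(g^2 + 5*g + 6) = (g + 2)^2*(g + 3)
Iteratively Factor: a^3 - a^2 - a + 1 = (a + 1)*(a^2 - 2*a + 1) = (a - 1)*(a + 1)*(a - 1)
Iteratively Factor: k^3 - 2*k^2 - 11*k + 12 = (k - 4)*(k^2 + 2*k - 3) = (k - 4)*(k - 1)*(k + 3)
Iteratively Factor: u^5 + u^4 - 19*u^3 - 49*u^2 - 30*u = (u + 1)*(u^4 - 19*u^2 - 30*u) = (u - 5)*(u + 1)*(u^3 + 5*u^2 + 6*u) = u*(u - 5)*(u + 1)*(u^2 + 5*u + 6) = u*(u - 5)*(u + 1)*(u + 2)*(u + 3)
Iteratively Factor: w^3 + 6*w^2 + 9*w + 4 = (w + 1)*(w^2 + 5*w + 4) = (w + 1)^2*(w + 4)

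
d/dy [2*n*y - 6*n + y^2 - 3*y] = 2*n + 2*y - 3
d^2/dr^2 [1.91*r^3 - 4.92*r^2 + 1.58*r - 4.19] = 11.46*r - 9.84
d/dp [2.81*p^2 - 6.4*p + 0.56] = 5.62*p - 6.4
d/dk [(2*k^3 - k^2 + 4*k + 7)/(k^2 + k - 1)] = (2*k^4 + 4*k^3 - 11*k^2 - 12*k - 11)/(k^4 + 2*k^3 - k^2 - 2*k + 1)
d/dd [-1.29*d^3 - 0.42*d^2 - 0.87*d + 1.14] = -3.87*d^2 - 0.84*d - 0.87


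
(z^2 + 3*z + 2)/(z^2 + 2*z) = (z + 1)/z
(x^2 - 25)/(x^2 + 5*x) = (x - 5)/x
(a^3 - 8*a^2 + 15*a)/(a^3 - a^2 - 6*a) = (a - 5)/(a + 2)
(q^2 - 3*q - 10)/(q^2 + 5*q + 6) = (q - 5)/(q + 3)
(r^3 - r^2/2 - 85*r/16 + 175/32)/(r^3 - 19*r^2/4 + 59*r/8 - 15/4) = (8*r^2 + 6*r - 35)/(4*(2*r^2 - 7*r + 6))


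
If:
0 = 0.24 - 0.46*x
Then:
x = 0.52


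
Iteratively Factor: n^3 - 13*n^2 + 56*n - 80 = (n - 4)*(n^2 - 9*n + 20) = (n - 5)*(n - 4)*(n - 4)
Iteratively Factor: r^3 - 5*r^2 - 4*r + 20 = (r - 5)*(r^2 - 4) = (r - 5)*(r - 2)*(r + 2)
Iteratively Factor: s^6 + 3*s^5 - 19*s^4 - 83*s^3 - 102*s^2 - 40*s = (s + 1)*(s^5 + 2*s^4 - 21*s^3 - 62*s^2 - 40*s) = (s + 1)*(s + 2)*(s^4 - 21*s^2 - 20*s) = s*(s + 1)*(s + 2)*(s^3 - 21*s - 20) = s*(s - 5)*(s + 1)*(s + 2)*(s^2 + 5*s + 4) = s*(s - 5)*(s + 1)^2*(s + 2)*(s + 4)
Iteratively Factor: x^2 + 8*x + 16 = (x + 4)*(x + 4)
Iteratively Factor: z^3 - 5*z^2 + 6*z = (z - 2)*(z^2 - 3*z) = z*(z - 2)*(z - 3)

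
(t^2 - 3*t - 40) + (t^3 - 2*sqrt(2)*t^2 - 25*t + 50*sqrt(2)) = t^3 - 2*sqrt(2)*t^2 + t^2 - 28*t - 40 + 50*sqrt(2)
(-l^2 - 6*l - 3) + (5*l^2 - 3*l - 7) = 4*l^2 - 9*l - 10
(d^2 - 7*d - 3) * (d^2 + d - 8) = d^4 - 6*d^3 - 18*d^2 + 53*d + 24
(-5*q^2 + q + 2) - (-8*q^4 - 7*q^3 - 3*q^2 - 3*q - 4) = 8*q^4 + 7*q^3 - 2*q^2 + 4*q + 6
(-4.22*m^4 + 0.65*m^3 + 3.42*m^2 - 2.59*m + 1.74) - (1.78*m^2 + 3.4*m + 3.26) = -4.22*m^4 + 0.65*m^3 + 1.64*m^2 - 5.99*m - 1.52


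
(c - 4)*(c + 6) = c^2 + 2*c - 24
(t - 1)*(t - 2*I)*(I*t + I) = I*t^3 + 2*t^2 - I*t - 2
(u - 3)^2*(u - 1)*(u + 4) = u^4 - 3*u^3 - 13*u^2 + 51*u - 36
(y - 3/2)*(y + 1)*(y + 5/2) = y^3 + 2*y^2 - 11*y/4 - 15/4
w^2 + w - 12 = (w - 3)*(w + 4)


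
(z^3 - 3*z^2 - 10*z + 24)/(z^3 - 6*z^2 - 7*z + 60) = (z - 2)/(z - 5)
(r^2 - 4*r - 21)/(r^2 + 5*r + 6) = (r - 7)/(r + 2)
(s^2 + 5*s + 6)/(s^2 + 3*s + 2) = (s + 3)/(s + 1)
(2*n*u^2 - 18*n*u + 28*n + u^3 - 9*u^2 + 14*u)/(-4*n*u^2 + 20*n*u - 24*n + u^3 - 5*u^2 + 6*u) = (2*n*u - 14*n + u^2 - 7*u)/(-4*n*u + 12*n + u^2 - 3*u)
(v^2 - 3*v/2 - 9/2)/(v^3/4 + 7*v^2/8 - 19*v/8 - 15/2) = 4*(2*v + 3)/(2*v^2 + 13*v + 20)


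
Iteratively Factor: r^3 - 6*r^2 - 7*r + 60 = (r + 3)*(r^2 - 9*r + 20) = (r - 4)*(r + 3)*(r - 5)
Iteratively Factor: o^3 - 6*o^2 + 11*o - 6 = (o - 1)*(o^2 - 5*o + 6) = (o - 3)*(o - 1)*(o - 2)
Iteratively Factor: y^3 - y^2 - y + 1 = (y - 1)*(y^2 - 1) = (y - 1)^2*(y + 1)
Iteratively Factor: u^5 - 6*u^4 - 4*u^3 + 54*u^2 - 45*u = (u)*(u^4 - 6*u^3 - 4*u^2 + 54*u - 45) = u*(u + 3)*(u^3 - 9*u^2 + 23*u - 15) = u*(u - 5)*(u + 3)*(u^2 - 4*u + 3) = u*(u - 5)*(u - 1)*(u + 3)*(u - 3)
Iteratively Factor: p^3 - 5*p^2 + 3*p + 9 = (p + 1)*(p^2 - 6*p + 9) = (p - 3)*(p + 1)*(p - 3)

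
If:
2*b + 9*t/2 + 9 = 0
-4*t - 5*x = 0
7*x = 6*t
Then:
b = -9/2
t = 0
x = 0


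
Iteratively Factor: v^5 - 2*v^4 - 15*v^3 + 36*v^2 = (v - 3)*(v^4 + v^3 - 12*v^2) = (v - 3)^2*(v^3 + 4*v^2) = v*(v - 3)^2*(v^2 + 4*v) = v*(v - 3)^2*(v + 4)*(v)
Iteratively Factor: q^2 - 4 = (q + 2)*(q - 2)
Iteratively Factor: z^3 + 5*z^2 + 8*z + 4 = (z + 1)*(z^2 + 4*z + 4) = (z + 1)*(z + 2)*(z + 2)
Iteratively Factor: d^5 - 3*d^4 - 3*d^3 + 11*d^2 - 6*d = (d - 1)*(d^4 - 2*d^3 - 5*d^2 + 6*d) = (d - 1)*(d + 2)*(d^3 - 4*d^2 + 3*d) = (d - 1)^2*(d + 2)*(d^2 - 3*d) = (d - 3)*(d - 1)^2*(d + 2)*(d)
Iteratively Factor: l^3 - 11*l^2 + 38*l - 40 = (l - 4)*(l^2 - 7*l + 10) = (l - 5)*(l - 4)*(l - 2)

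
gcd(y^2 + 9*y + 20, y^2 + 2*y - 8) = y + 4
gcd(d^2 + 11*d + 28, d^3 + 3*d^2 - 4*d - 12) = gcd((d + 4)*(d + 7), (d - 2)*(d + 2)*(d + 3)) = 1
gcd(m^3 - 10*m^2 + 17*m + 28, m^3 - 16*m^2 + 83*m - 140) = m^2 - 11*m + 28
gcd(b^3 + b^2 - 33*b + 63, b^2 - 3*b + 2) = 1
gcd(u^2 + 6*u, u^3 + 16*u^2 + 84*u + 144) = u + 6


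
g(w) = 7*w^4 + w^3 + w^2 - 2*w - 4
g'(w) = 28*w^3 + 3*w^2 + 2*w - 2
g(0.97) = 2.11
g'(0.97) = 28.32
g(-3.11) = 636.66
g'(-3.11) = -821.45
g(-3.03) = 573.45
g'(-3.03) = -759.42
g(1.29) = 16.62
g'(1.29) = 65.68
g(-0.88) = 2.05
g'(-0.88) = -20.52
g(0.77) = -2.03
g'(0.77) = 14.10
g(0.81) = -1.42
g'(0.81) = 16.47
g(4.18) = 2215.14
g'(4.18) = 2103.75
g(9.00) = 46715.00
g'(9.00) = 20671.00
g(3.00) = 593.00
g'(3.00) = 787.00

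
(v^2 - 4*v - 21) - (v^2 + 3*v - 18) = -7*v - 3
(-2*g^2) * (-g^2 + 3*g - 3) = 2*g^4 - 6*g^3 + 6*g^2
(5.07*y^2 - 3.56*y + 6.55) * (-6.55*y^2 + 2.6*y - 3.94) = -33.2085*y^4 + 36.5*y^3 - 72.1343*y^2 + 31.0564*y - 25.807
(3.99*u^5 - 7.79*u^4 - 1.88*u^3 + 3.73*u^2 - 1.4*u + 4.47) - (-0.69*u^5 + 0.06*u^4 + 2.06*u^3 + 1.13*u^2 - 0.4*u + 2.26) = 4.68*u^5 - 7.85*u^4 - 3.94*u^3 + 2.6*u^2 - 1.0*u + 2.21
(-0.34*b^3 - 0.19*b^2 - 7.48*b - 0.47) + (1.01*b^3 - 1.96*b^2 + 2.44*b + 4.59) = 0.67*b^3 - 2.15*b^2 - 5.04*b + 4.12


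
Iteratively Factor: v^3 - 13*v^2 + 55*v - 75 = (v - 5)*(v^2 - 8*v + 15) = (v - 5)*(v - 3)*(v - 5)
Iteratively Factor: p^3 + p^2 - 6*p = (p + 3)*(p^2 - 2*p) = p*(p + 3)*(p - 2)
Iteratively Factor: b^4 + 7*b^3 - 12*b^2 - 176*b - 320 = (b - 5)*(b^3 + 12*b^2 + 48*b + 64) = (b - 5)*(b + 4)*(b^2 + 8*b + 16) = (b - 5)*(b + 4)^2*(b + 4)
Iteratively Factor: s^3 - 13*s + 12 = (s - 1)*(s^2 + s - 12) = (s - 3)*(s - 1)*(s + 4)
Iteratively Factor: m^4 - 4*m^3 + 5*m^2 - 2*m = (m - 1)*(m^3 - 3*m^2 + 2*m) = (m - 1)^2*(m^2 - 2*m) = m*(m - 1)^2*(m - 2)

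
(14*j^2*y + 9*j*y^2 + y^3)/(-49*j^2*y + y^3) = (2*j + y)/(-7*j + y)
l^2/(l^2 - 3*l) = l/(l - 3)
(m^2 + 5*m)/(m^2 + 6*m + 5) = m/(m + 1)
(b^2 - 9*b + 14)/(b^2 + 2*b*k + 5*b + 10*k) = (b^2 - 9*b + 14)/(b^2 + 2*b*k + 5*b + 10*k)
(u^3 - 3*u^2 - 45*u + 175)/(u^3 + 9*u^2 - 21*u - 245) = (u - 5)/(u + 7)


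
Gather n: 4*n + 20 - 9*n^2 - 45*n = -9*n^2 - 41*n + 20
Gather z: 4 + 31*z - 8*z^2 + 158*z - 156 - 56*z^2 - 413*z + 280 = -64*z^2 - 224*z + 128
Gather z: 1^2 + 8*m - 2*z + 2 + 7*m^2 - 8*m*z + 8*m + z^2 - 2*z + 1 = 7*m^2 + 16*m + z^2 + z*(-8*m - 4) + 4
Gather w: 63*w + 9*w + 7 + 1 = 72*w + 8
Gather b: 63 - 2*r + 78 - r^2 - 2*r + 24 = -r^2 - 4*r + 165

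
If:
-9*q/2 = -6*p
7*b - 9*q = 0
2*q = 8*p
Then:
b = 0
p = 0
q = 0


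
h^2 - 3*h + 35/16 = (h - 7/4)*(h - 5/4)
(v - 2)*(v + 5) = v^2 + 3*v - 10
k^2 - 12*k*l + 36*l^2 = (k - 6*l)^2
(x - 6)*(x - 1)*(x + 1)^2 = x^4 - 5*x^3 - 7*x^2 + 5*x + 6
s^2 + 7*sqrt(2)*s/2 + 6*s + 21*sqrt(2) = (s + 6)*(s + 7*sqrt(2)/2)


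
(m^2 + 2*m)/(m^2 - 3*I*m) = (m + 2)/(m - 3*I)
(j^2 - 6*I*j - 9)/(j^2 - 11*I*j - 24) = (j - 3*I)/(j - 8*I)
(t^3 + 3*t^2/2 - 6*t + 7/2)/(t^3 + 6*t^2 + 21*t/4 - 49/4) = 2*(t - 1)/(2*t + 7)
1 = 1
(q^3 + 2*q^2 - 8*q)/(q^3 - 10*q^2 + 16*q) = (q + 4)/(q - 8)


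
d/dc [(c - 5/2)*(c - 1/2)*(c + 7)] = 3*c^2 + 8*c - 79/4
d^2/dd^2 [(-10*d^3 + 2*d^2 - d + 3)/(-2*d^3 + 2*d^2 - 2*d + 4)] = (8*d^6 - 27*d^5 + 105*d^4 - 16*d^3 - 54*d^2 + 105*d - 3)/(d^9 - 3*d^8 + 6*d^7 - 13*d^6 + 18*d^5 - 21*d^4 + 25*d^3 - 18*d^2 + 12*d - 8)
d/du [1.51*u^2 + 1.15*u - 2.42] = 3.02*u + 1.15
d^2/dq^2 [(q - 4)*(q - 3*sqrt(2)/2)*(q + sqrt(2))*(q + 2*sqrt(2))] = 12*q^2 - 24*q + 9*sqrt(2)*q - 12*sqrt(2) - 10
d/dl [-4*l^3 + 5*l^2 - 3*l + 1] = -12*l^2 + 10*l - 3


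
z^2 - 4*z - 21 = (z - 7)*(z + 3)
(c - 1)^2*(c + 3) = c^3 + c^2 - 5*c + 3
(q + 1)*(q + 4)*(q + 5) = q^3 + 10*q^2 + 29*q + 20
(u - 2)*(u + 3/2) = u^2 - u/2 - 3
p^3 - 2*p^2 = p^2*(p - 2)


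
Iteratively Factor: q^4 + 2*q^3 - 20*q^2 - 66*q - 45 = (q + 1)*(q^3 + q^2 - 21*q - 45) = (q + 1)*(q + 3)*(q^2 - 2*q - 15) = (q - 5)*(q + 1)*(q + 3)*(q + 3)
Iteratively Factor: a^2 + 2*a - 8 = (a - 2)*(a + 4)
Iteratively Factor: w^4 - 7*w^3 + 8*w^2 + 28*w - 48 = (w - 4)*(w^3 - 3*w^2 - 4*w + 12) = (w - 4)*(w + 2)*(w^2 - 5*w + 6) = (w - 4)*(w - 3)*(w + 2)*(w - 2)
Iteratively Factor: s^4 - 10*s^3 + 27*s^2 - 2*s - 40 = (s + 1)*(s^3 - 11*s^2 + 38*s - 40) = (s - 2)*(s + 1)*(s^2 - 9*s + 20) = (s - 4)*(s - 2)*(s + 1)*(s - 5)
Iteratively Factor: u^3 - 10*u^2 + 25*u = (u - 5)*(u^2 - 5*u) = (u - 5)^2*(u)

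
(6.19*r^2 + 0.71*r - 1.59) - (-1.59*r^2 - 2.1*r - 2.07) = 7.78*r^2 + 2.81*r + 0.48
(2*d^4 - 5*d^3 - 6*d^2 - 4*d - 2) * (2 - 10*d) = -20*d^5 + 54*d^4 + 50*d^3 + 28*d^2 + 12*d - 4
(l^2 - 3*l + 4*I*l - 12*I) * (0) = 0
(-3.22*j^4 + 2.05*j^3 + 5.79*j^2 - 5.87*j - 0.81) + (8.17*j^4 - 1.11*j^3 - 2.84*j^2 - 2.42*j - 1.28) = 4.95*j^4 + 0.94*j^3 + 2.95*j^2 - 8.29*j - 2.09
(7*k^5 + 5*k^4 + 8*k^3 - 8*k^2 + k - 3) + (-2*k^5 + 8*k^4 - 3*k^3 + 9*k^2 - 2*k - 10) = 5*k^5 + 13*k^4 + 5*k^3 + k^2 - k - 13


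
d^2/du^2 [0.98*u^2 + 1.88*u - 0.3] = 1.96000000000000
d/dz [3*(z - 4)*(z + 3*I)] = 6*z - 12 + 9*I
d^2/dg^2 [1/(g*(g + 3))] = 2*(g^2 + g*(g + 3) + (g + 3)^2)/(g^3*(g + 3)^3)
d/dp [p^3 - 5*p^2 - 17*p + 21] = 3*p^2 - 10*p - 17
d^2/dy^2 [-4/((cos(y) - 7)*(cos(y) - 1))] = 8*(2*sin(y)^4 - 19*sin(y)^2 + 43*cos(y) - 3*cos(3*y) - 40)/((cos(y) - 7)^3*(cos(y) - 1)^3)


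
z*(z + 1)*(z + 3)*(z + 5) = z^4 + 9*z^3 + 23*z^2 + 15*z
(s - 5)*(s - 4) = s^2 - 9*s + 20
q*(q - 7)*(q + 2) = q^3 - 5*q^2 - 14*q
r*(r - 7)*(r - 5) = r^3 - 12*r^2 + 35*r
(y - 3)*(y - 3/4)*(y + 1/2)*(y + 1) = y^4 - 9*y^3/4 - 23*y^2/8 + 3*y/2 + 9/8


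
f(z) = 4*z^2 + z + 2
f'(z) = 8*z + 1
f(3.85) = 65.14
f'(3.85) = 31.80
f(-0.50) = 2.50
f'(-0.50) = -3.00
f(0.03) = 2.03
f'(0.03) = 1.24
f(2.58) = 31.21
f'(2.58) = 21.64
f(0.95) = 6.56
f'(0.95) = 8.60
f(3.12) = 44.06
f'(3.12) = 25.96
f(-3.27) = 41.50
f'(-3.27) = -25.16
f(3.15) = 44.84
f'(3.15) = 26.20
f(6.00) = 152.00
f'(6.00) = 49.00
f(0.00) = 2.00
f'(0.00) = 1.00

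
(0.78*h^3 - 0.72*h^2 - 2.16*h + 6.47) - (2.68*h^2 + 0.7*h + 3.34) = 0.78*h^3 - 3.4*h^2 - 2.86*h + 3.13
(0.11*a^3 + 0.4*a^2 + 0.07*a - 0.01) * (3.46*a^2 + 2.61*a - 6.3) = 0.3806*a^5 + 1.6711*a^4 + 0.5932*a^3 - 2.3719*a^2 - 0.4671*a + 0.063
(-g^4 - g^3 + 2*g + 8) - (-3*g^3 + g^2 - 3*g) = -g^4 + 2*g^3 - g^2 + 5*g + 8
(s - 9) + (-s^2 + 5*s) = -s^2 + 6*s - 9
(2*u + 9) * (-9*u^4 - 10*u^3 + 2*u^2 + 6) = -18*u^5 - 101*u^4 - 86*u^3 + 18*u^2 + 12*u + 54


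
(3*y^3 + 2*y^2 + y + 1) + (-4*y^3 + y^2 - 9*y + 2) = -y^3 + 3*y^2 - 8*y + 3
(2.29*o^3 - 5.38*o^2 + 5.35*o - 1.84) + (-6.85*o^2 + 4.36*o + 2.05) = 2.29*o^3 - 12.23*o^2 + 9.71*o + 0.21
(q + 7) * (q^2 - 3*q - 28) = q^3 + 4*q^2 - 49*q - 196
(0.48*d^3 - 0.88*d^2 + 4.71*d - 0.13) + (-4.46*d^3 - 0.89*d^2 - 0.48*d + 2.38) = -3.98*d^3 - 1.77*d^2 + 4.23*d + 2.25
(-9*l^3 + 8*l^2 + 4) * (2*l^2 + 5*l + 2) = -18*l^5 - 29*l^4 + 22*l^3 + 24*l^2 + 20*l + 8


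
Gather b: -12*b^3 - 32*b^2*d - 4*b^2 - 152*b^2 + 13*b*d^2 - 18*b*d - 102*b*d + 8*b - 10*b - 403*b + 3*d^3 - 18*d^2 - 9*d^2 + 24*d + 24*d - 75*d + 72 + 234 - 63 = -12*b^3 + b^2*(-32*d - 156) + b*(13*d^2 - 120*d - 405) + 3*d^3 - 27*d^2 - 27*d + 243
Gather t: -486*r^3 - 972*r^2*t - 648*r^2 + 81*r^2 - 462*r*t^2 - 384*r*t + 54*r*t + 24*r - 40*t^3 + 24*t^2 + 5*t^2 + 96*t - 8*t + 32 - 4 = -486*r^3 - 567*r^2 + 24*r - 40*t^3 + t^2*(29 - 462*r) + t*(-972*r^2 - 330*r + 88) + 28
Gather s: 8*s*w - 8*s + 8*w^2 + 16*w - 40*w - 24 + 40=s*(8*w - 8) + 8*w^2 - 24*w + 16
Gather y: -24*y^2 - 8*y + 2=-24*y^2 - 8*y + 2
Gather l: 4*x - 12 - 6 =4*x - 18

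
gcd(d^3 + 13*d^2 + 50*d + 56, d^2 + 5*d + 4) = d + 4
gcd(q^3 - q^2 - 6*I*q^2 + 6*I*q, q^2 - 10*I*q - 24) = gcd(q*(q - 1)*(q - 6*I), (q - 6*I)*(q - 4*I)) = q - 6*I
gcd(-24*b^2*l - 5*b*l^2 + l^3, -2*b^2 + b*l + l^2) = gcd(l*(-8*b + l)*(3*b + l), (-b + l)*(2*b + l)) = 1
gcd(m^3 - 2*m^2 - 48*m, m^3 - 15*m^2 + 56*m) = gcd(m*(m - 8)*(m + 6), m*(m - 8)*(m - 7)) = m^2 - 8*m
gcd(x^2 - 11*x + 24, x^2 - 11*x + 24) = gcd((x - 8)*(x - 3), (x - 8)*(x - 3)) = x^2 - 11*x + 24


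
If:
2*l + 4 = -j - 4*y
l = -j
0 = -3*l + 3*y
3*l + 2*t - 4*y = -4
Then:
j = 4/5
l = -4/5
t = -12/5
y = -4/5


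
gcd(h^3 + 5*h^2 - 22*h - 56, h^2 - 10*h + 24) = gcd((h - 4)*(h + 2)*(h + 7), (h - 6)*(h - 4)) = h - 4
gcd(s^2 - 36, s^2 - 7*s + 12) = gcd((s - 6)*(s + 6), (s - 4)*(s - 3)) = 1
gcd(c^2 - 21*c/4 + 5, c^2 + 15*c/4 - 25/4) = c - 5/4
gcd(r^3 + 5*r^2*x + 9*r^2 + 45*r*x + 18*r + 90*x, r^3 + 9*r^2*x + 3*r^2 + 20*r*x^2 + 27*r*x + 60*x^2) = r^2 + 5*r*x + 3*r + 15*x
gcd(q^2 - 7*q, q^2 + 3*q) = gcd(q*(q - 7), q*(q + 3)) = q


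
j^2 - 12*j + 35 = (j - 7)*(j - 5)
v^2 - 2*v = v*(v - 2)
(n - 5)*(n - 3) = n^2 - 8*n + 15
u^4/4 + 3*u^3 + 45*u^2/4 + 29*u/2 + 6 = (u/4 + 1)*(u + 1)^2*(u + 6)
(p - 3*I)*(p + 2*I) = p^2 - I*p + 6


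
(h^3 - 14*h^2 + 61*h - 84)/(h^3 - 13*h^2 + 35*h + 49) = (h^2 - 7*h + 12)/(h^2 - 6*h - 7)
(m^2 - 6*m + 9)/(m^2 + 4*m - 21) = (m - 3)/(m + 7)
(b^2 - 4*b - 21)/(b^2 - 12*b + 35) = (b + 3)/(b - 5)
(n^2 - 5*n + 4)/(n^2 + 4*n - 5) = (n - 4)/(n + 5)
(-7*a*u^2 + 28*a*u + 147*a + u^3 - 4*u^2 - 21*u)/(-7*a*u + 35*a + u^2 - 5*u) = (u^2 - 4*u - 21)/(u - 5)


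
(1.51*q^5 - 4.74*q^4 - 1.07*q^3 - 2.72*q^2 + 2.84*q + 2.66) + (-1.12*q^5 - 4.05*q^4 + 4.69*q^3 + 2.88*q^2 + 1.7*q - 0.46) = 0.39*q^5 - 8.79*q^4 + 3.62*q^3 + 0.16*q^2 + 4.54*q + 2.2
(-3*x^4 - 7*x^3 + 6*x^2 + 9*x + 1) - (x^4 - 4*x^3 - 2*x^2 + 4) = -4*x^4 - 3*x^3 + 8*x^2 + 9*x - 3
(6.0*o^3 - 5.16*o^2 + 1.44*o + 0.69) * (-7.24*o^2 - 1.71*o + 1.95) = -43.44*o^5 + 27.0984*o^4 + 10.098*o^3 - 17.52*o^2 + 1.6281*o + 1.3455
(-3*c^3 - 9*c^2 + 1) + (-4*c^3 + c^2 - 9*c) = -7*c^3 - 8*c^2 - 9*c + 1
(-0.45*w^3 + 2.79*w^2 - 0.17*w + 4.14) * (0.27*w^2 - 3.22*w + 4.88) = -0.1215*w^5 + 2.2023*w^4 - 11.2257*w^3 + 15.2804*w^2 - 14.1604*w + 20.2032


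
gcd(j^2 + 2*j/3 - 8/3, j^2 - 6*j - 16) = j + 2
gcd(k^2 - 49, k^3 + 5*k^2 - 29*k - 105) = k + 7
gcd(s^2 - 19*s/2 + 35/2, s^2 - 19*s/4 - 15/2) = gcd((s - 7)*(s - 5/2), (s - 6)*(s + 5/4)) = 1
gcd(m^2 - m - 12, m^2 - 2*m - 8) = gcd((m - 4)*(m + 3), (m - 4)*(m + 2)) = m - 4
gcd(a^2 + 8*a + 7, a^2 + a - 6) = 1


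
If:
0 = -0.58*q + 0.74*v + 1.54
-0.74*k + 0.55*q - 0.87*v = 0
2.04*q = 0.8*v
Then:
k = 2.66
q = -1.18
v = -3.00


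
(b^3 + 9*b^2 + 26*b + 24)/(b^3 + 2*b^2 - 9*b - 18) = (b + 4)/(b - 3)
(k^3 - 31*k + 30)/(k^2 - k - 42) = (k^2 - 6*k + 5)/(k - 7)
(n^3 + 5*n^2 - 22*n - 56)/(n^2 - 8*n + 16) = (n^2 + 9*n + 14)/(n - 4)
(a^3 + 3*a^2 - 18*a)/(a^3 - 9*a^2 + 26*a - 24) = a*(a + 6)/(a^2 - 6*a + 8)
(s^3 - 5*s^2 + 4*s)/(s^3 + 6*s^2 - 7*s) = (s - 4)/(s + 7)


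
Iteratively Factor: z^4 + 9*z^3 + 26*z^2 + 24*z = (z)*(z^3 + 9*z^2 + 26*z + 24) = z*(z + 3)*(z^2 + 6*z + 8) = z*(z + 2)*(z + 3)*(z + 4)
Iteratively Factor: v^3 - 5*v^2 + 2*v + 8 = (v - 2)*(v^2 - 3*v - 4) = (v - 4)*(v - 2)*(v + 1)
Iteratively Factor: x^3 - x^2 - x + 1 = (x - 1)*(x^2 - 1) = (x - 1)^2*(x + 1)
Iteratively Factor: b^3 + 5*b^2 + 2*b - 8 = (b - 1)*(b^2 + 6*b + 8) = (b - 1)*(b + 2)*(b + 4)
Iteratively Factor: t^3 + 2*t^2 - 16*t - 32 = (t + 4)*(t^2 - 2*t - 8) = (t + 2)*(t + 4)*(t - 4)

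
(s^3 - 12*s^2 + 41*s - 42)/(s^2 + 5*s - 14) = (s^2 - 10*s + 21)/(s + 7)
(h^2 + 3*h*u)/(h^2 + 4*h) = (h + 3*u)/(h + 4)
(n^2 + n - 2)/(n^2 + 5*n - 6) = (n + 2)/(n + 6)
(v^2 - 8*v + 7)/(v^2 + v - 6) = (v^2 - 8*v + 7)/(v^2 + v - 6)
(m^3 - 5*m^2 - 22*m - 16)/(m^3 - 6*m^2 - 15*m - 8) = (m + 2)/(m + 1)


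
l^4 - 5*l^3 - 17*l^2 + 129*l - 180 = (l - 4)*(l - 3)^2*(l + 5)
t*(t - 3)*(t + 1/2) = t^3 - 5*t^2/2 - 3*t/2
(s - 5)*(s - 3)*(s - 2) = s^3 - 10*s^2 + 31*s - 30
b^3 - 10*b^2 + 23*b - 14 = (b - 7)*(b - 2)*(b - 1)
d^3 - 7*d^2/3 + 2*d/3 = d*(d - 2)*(d - 1/3)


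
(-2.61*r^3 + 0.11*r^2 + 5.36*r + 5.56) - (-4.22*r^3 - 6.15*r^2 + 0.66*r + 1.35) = 1.61*r^3 + 6.26*r^2 + 4.7*r + 4.21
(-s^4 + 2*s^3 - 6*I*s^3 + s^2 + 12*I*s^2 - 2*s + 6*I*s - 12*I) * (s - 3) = -s^5 + 5*s^4 - 6*I*s^4 - 5*s^3 + 30*I*s^3 - 5*s^2 - 30*I*s^2 + 6*s - 30*I*s + 36*I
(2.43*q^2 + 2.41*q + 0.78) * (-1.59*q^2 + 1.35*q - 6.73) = -3.8637*q^4 - 0.5514*q^3 - 14.3406*q^2 - 15.1663*q - 5.2494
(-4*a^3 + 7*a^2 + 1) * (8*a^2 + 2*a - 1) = -32*a^5 + 48*a^4 + 18*a^3 + a^2 + 2*a - 1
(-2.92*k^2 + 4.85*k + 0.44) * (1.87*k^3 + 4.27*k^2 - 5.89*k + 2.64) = -5.4604*k^5 - 3.3989*k^4 + 38.7311*k^3 - 34.3965*k^2 + 10.2124*k + 1.1616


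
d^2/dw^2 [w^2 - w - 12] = 2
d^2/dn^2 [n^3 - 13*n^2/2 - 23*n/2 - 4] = 6*n - 13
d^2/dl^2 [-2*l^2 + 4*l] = -4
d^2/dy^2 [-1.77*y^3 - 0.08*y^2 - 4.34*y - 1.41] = -10.62*y - 0.16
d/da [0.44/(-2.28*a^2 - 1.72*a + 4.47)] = (2.0064*a + 0.7568)/(2.28*a^2 + 1.72*a - 4.47)^2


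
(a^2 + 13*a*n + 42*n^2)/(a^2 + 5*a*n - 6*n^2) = (a + 7*n)/(a - n)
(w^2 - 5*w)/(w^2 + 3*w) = (w - 5)/(w + 3)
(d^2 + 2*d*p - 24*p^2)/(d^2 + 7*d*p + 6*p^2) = (d - 4*p)/(d + p)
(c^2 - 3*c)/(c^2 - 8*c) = (c - 3)/(c - 8)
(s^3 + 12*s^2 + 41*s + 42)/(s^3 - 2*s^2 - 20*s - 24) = (s^2 + 10*s + 21)/(s^2 - 4*s - 12)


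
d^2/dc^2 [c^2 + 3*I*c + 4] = 2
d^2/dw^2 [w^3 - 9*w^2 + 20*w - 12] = 6*w - 18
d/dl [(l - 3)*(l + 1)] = 2*l - 2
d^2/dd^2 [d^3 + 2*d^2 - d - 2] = 6*d + 4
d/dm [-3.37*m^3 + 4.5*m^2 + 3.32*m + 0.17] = -10.11*m^2 + 9.0*m + 3.32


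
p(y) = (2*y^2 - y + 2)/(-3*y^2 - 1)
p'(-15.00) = 0.00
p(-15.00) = -0.69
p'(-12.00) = 0.00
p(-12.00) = -0.70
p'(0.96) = 0.42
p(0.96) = -0.77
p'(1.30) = 0.17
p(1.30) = -0.67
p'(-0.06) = 0.50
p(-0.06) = -2.05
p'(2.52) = 0.01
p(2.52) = -0.61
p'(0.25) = 1.99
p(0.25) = -1.58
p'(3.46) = -0.01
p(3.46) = -0.61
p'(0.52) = 1.33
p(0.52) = -1.12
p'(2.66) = 0.00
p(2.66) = -0.61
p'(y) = 6*y*(2*y^2 - y + 2)/(-3*y^2 - 1)^2 + (4*y - 1)/(-3*y^2 - 1)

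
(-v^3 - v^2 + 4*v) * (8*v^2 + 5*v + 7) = -8*v^5 - 13*v^4 + 20*v^3 + 13*v^2 + 28*v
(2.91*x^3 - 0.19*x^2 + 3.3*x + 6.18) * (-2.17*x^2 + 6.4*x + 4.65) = -6.3147*x^5 + 19.0363*x^4 + 5.1545*x^3 + 6.8259*x^2 + 54.897*x + 28.737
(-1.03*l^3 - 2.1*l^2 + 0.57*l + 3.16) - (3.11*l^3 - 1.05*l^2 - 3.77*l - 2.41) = -4.14*l^3 - 1.05*l^2 + 4.34*l + 5.57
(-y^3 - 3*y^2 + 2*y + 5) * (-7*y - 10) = 7*y^4 + 31*y^3 + 16*y^2 - 55*y - 50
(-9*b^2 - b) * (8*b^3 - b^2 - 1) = -72*b^5 + b^4 + b^3 + 9*b^2 + b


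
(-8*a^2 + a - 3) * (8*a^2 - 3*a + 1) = -64*a^4 + 32*a^3 - 35*a^2 + 10*a - 3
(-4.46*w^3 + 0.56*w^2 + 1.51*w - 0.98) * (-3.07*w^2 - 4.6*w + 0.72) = 13.6922*w^5 + 18.7968*w^4 - 10.4229*w^3 - 3.5342*w^2 + 5.5952*w - 0.7056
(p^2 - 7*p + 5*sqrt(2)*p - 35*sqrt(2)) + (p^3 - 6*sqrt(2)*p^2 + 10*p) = p^3 - 6*sqrt(2)*p^2 + p^2 + 3*p + 5*sqrt(2)*p - 35*sqrt(2)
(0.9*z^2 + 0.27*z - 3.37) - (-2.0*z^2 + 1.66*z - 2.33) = 2.9*z^2 - 1.39*z - 1.04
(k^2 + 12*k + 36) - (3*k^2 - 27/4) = -2*k^2 + 12*k + 171/4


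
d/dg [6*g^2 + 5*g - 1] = 12*g + 5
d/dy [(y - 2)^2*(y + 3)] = (y - 2)*(3*y + 4)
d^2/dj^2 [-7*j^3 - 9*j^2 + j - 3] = -42*j - 18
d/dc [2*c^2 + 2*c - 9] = 4*c + 2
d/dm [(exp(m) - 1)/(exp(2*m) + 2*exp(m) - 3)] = -exp(m)/(exp(2*m) + 6*exp(m) + 9)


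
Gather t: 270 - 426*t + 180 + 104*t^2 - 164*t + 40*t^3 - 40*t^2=40*t^3 + 64*t^2 - 590*t + 450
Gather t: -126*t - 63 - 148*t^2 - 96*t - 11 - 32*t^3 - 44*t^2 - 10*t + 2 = -32*t^3 - 192*t^2 - 232*t - 72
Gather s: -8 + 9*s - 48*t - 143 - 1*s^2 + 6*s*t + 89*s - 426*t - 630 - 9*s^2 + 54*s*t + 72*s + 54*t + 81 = -10*s^2 + s*(60*t + 170) - 420*t - 700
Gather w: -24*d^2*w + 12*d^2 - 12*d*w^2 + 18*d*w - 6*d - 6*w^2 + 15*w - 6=12*d^2 - 6*d + w^2*(-12*d - 6) + w*(-24*d^2 + 18*d + 15) - 6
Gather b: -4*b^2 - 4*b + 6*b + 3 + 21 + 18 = -4*b^2 + 2*b + 42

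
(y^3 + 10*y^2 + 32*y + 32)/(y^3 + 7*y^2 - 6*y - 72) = (y^2 + 6*y + 8)/(y^2 + 3*y - 18)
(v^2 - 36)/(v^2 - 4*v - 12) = (v + 6)/(v + 2)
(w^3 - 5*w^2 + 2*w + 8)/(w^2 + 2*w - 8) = (w^2 - 3*w - 4)/(w + 4)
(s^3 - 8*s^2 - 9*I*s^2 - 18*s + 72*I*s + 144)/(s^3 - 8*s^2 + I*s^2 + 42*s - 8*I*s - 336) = (s - 3*I)/(s + 7*I)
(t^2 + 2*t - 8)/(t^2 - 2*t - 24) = (t - 2)/(t - 6)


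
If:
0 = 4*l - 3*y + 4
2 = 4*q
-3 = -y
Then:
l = 5/4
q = 1/2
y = 3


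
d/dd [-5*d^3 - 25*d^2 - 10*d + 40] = -15*d^2 - 50*d - 10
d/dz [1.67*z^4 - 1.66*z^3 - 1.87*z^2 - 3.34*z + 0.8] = 6.68*z^3 - 4.98*z^2 - 3.74*z - 3.34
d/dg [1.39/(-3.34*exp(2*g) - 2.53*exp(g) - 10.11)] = (9.2852*exp(g) + 3.5167)*exp(g)/(3.34*exp(2*g) + 2.53*exp(g) + 10.11)^2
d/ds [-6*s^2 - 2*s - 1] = -12*s - 2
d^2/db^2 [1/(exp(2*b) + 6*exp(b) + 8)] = 2*(4*(exp(b) + 3)^2*exp(b) - (2*exp(b) + 3)*(exp(2*b) + 6*exp(b) + 8))*exp(b)/(exp(2*b) + 6*exp(b) + 8)^3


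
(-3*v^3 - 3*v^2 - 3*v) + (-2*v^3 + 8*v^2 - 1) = -5*v^3 + 5*v^2 - 3*v - 1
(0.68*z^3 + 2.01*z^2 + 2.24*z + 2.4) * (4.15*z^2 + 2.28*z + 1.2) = 2.822*z^5 + 9.8919*z^4 + 14.6948*z^3 + 17.4792*z^2 + 8.16*z + 2.88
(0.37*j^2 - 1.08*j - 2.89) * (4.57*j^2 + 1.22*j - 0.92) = 1.6909*j^4 - 4.4842*j^3 - 14.8653*j^2 - 2.5322*j + 2.6588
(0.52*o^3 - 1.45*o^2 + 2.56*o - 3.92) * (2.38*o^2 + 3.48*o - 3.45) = 1.2376*o^5 - 1.6414*o^4 - 0.747200000000001*o^3 + 4.5817*o^2 - 22.4736*o + 13.524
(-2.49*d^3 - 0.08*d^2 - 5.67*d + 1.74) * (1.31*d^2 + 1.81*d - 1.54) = -3.2619*d^5 - 4.6117*d^4 - 3.7379*d^3 - 7.8601*d^2 + 11.8812*d - 2.6796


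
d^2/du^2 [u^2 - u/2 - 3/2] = 2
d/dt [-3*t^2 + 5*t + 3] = 5 - 6*t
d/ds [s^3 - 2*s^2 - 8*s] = 3*s^2 - 4*s - 8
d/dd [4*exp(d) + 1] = 4*exp(d)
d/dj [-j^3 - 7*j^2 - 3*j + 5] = -3*j^2 - 14*j - 3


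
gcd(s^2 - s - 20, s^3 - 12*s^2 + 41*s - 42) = 1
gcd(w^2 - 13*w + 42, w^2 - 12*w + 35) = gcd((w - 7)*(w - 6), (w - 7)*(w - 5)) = w - 7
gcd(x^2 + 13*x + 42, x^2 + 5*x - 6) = x + 6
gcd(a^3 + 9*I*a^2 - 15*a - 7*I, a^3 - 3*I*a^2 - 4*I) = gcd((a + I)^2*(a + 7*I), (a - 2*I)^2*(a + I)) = a + I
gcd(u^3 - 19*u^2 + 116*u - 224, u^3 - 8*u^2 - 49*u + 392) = u^2 - 15*u + 56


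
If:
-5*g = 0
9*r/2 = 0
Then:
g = 0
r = 0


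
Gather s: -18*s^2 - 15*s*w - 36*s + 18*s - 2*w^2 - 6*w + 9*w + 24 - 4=-18*s^2 + s*(-15*w - 18) - 2*w^2 + 3*w + 20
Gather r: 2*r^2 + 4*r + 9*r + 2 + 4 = 2*r^2 + 13*r + 6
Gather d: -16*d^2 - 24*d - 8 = -16*d^2 - 24*d - 8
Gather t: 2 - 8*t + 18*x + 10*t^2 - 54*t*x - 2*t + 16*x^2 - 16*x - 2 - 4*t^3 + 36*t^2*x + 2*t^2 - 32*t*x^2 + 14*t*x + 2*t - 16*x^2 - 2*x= -4*t^3 + t^2*(36*x + 12) + t*(-32*x^2 - 40*x - 8)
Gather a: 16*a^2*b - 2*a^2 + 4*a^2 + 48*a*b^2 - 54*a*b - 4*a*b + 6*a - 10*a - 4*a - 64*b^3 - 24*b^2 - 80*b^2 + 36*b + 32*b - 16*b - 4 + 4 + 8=a^2*(16*b + 2) + a*(48*b^2 - 58*b - 8) - 64*b^3 - 104*b^2 + 52*b + 8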